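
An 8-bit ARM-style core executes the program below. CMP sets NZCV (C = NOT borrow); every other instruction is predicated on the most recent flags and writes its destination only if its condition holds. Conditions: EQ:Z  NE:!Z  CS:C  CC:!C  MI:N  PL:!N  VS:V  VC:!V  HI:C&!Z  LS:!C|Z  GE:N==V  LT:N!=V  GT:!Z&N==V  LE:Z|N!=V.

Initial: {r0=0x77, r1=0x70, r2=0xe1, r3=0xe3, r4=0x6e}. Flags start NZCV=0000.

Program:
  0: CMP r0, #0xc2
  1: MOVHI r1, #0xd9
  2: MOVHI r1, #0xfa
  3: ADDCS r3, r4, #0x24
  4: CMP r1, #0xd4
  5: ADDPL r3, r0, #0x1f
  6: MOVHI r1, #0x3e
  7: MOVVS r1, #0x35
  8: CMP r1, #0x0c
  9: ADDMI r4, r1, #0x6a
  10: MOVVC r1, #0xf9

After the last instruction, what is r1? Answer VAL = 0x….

[0] flags=1001 → (cmp)
[1] flags=1001 HI?F → skip
[2] flags=1001 HI?F → skip
[3] flags=1001 CS?F → skip
[4] flags=1001 → (cmp)
[5] flags=1001 PL?F → skip
[6] flags=1001 HI?F → skip
[7] flags=1001 VS?T → r1=0x35
[8] flags=0010 → (cmp)
[9] flags=0010 MI?F → skip
[10] flags=0010 VC?T → r1=0xf9

VAL = 0xf9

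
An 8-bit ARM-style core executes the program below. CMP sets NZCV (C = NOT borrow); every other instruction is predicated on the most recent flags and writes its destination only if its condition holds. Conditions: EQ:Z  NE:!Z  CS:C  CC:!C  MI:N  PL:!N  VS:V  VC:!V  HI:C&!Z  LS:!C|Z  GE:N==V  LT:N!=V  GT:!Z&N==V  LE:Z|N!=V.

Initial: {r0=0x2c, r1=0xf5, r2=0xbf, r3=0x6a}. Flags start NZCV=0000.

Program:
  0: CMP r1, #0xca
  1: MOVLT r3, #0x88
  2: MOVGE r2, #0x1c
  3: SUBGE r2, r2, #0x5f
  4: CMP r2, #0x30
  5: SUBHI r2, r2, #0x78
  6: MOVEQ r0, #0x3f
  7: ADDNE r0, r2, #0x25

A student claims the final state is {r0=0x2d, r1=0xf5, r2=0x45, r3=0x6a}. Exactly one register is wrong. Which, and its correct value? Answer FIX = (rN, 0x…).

[0] flags=0010 → (cmp)
[1] flags=0010 LT?F → skip
[2] flags=0010 GE?T → r2=0x1c
[3] flags=0010 GE?T → r2=0xbd
[4] flags=1010 → (cmp)
[5] flags=1010 HI?T → r2=0x45
[6] flags=1010 EQ?F → skip
[7] flags=1010 NE?T → r0=0x6a

FIX = (r0, 0x6a)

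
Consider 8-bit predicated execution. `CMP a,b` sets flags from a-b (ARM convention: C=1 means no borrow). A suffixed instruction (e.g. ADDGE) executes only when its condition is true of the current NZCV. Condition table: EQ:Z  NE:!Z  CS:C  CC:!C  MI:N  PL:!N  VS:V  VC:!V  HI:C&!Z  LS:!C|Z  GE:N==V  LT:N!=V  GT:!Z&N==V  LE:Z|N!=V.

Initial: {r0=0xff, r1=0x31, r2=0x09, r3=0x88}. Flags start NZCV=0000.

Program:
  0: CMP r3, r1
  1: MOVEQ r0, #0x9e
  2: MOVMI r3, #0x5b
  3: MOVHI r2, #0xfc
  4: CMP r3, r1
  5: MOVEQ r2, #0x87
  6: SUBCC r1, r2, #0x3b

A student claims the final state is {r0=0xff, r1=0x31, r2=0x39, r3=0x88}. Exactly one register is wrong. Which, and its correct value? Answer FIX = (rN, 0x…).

FIX = (r2, 0xfc)

[0] flags=0011 → (cmp)
[1] flags=0011 EQ?F → skip
[2] flags=0011 MI?F → skip
[3] flags=0011 HI?T → r2=0xfc
[4] flags=0011 → (cmp)
[5] flags=0011 EQ?F → skip
[6] flags=0011 CC?F → skip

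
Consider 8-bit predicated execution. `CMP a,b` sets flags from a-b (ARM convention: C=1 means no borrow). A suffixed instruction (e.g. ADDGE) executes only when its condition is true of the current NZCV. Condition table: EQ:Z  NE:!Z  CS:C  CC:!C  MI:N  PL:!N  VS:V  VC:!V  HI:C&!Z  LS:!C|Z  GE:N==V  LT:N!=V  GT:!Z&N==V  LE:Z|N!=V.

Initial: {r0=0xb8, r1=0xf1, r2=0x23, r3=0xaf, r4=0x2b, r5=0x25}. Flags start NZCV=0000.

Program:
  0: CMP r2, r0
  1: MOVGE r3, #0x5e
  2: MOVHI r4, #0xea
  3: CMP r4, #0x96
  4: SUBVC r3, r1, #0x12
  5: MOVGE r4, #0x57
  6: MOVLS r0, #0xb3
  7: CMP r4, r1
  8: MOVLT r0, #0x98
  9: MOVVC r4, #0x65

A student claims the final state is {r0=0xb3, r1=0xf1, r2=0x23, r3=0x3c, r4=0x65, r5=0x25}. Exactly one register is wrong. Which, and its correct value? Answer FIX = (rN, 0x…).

[0] flags=0000 → (cmp)
[1] flags=0000 GE?T → r3=0x5e
[2] flags=0000 HI?F → skip
[3] flags=1001 → (cmp)
[4] flags=1001 VC?F → skip
[5] flags=1001 GE?T → r4=0x57
[6] flags=1001 LS?T → r0=0xb3
[7] flags=0000 → (cmp)
[8] flags=0000 LT?F → skip
[9] flags=0000 VC?T → r4=0x65

FIX = (r3, 0x5e)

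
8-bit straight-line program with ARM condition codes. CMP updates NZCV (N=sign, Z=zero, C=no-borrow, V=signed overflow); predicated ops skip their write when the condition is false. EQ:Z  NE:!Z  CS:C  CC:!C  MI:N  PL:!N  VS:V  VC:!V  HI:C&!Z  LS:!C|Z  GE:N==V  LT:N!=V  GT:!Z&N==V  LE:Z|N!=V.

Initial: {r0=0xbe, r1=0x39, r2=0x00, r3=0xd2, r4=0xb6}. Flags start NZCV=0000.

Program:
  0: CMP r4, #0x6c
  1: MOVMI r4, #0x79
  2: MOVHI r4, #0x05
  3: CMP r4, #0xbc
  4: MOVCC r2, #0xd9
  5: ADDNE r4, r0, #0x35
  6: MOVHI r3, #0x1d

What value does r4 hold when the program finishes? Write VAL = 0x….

VAL = 0xf3

0: ✓ CMP  NZCV=0011
1: · MOVMI
2: ✓ MOVHI  r4←0x05
3: ✓ CMP  NZCV=0000
4: ✓ MOVCC  r2←0xd9
5: ✓ ADDNE  r4←0xf3
6: · MOVHI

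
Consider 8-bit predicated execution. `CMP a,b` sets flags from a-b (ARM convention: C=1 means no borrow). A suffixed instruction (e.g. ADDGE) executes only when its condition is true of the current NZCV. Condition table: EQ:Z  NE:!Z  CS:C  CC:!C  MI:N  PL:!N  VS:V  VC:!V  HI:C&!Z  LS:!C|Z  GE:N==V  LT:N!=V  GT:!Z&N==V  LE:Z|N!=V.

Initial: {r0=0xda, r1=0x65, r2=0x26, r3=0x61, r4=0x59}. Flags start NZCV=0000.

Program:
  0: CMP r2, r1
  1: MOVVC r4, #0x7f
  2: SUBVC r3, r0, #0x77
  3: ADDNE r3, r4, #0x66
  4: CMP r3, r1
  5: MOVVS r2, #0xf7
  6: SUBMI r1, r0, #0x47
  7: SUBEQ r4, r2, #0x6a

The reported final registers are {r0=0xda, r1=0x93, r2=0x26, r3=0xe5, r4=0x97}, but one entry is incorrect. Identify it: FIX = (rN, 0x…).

[0] flags=1000 → (cmp)
[1] flags=1000 VC?T → r4=0x7f
[2] flags=1000 VC?T → r3=0x63
[3] flags=1000 NE?T → r3=0xe5
[4] flags=1010 → (cmp)
[5] flags=1010 VS?F → skip
[6] flags=1010 MI?T → r1=0x93
[7] flags=1010 EQ?F → skip

FIX = (r4, 0x7f)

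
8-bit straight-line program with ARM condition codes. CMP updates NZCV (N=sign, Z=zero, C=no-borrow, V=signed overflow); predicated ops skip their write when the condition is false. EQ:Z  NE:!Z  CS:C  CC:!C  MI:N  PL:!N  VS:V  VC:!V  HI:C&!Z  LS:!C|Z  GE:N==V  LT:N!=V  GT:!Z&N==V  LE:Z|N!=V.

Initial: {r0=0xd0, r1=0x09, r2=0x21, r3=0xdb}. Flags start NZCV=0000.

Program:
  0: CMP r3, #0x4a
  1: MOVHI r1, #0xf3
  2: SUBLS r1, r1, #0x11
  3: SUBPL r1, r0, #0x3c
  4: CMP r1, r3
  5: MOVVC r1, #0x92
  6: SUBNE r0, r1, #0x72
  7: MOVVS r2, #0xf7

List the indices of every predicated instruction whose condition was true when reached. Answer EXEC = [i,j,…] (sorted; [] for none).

EXEC = [1,5,6]

0: ✓ CMP  NZCV=1010
1: ✓ MOVHI  r1←0xf3
2: · SUBLS
3: · SUBPL
4: ✓ CMP  NZCV=0010
5: ✓ MOVVC  r1←0x92
6: ✓ SUBNE  r0←0x20
7: · MOVVS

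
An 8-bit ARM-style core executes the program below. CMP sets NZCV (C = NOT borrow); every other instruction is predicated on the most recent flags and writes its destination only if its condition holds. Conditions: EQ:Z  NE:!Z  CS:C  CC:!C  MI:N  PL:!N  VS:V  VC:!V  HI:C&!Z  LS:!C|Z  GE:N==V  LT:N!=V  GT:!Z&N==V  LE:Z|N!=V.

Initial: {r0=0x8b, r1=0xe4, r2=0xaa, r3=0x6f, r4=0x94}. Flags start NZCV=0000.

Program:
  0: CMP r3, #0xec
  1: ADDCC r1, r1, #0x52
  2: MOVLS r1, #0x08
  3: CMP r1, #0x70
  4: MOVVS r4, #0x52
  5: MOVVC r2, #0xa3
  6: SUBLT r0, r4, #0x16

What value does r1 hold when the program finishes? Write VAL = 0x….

[0] flags=1001 → (cmp)
[1] flags=1001 CC?T → r1=0x36
[2] flags=1001 LS?T → r1=0x08
[3] flags=1000 → (cmp)
[4] flags=1000 VS?F → skip
[5] flags=1000 VC?T → r2=0xa3
[6] flags=1000 LT?T → r0=0x7e

VAL = 0x08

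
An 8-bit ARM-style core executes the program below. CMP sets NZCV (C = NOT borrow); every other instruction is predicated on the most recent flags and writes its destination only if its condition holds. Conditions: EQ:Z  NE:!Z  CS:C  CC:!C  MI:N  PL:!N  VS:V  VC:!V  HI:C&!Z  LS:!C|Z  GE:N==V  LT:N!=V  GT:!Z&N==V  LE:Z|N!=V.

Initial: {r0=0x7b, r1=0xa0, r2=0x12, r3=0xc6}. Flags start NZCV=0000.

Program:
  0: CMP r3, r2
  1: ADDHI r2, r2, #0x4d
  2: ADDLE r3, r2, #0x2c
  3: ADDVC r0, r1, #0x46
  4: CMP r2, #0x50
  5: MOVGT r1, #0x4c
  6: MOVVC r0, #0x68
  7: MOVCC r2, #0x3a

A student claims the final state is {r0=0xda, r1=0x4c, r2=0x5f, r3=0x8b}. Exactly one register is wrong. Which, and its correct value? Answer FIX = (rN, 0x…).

FIX = (r0, 0x68)

0: ✓ CMP  NZCV=1010
1: ✓ ADDHI  r2←0x5f
2: ✓ ADDLE  r3←0x8b
3: ✓ ADDVC  r0←0xe6
4: ✓ CMP  NZCV=0010
5: ✓ MOVGT  r1←0x4c
6: ✓ MOVVC  r0←0x68
7: · MOVCC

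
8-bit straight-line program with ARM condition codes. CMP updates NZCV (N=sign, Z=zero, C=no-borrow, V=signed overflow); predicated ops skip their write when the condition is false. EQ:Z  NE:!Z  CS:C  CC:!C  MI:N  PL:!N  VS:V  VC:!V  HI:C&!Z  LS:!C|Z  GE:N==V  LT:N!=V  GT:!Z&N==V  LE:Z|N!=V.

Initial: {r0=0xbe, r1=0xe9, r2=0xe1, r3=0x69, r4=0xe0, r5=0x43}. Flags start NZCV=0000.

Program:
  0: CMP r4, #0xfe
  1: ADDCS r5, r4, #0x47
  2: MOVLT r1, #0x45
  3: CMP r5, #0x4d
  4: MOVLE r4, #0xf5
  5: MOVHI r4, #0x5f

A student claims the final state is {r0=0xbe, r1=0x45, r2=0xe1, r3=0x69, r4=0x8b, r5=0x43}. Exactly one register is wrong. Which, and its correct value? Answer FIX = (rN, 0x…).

0: ✓ CMP  NZCV=1000
1: · ADDCS
2: ✓ MOVLT  r1←0x45
3: ✓ CMP  NZCV=1000
4: ✓ MOVLE  r4←0xf5
5: · MOVHI

FIX = (r4, 0xf5)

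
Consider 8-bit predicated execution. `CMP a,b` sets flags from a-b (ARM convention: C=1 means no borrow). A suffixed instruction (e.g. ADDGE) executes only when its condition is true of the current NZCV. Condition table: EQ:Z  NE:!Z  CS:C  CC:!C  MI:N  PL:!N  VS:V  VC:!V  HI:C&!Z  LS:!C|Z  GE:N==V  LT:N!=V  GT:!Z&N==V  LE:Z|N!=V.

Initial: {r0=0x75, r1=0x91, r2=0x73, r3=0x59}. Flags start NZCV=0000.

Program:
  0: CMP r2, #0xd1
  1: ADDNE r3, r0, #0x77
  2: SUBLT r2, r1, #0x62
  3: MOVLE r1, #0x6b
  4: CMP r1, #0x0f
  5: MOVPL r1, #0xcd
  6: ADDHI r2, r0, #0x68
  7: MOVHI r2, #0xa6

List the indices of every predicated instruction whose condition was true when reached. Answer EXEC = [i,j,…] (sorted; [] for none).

EXEC = [1,6,7]

0: ✓ CMP  NZCV=1001
1: ✓ ADDNE  r3←0xec
2: · SUBLT
3: · MOVLE
4: ✓ CMP  NZCV=1010
5: · MOVPL
6: ✓ ADDHI  r2←0xdd
7: ✓ MOVHI  r2←0xa6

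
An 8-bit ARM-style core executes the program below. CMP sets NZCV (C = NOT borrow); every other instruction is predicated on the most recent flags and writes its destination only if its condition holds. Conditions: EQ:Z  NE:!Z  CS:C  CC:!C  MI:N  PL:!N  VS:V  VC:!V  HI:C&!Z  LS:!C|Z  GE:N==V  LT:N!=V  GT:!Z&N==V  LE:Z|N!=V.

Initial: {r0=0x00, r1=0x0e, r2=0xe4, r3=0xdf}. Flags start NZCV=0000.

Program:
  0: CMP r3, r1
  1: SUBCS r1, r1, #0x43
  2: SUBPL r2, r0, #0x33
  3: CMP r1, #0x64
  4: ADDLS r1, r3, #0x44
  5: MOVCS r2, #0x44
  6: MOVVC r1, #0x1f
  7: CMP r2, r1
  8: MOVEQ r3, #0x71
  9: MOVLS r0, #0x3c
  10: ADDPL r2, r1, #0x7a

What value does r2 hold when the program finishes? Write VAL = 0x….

VAL = 0x45

0: ✓ CMP  NZCV=1010
1: ✓ SUBCS  r1←0xcb
2: · SUBPL
3: ✓ CMP  NZCV=0011
4: · ADDLS
5: ✓ MOVCS  r2←0x44
6: · MOVVC
7: ✓ CMP  NZCV=0000
8: · MOVEQ
9: ✓ MOVLS  r0←0x3c
10: ✓ ADDPL  r2←0x45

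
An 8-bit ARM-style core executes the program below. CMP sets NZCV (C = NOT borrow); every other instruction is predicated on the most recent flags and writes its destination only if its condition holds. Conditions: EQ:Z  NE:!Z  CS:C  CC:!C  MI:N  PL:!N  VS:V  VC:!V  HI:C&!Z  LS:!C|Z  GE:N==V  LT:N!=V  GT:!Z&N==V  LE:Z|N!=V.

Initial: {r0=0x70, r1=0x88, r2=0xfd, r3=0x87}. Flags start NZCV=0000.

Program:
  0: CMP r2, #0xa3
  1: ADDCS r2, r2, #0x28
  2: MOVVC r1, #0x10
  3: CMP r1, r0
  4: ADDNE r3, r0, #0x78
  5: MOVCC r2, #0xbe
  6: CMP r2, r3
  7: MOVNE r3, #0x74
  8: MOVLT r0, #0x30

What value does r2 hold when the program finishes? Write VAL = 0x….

0: ✓ CMP  NZCV=0010
1: ✓ ADDCS  r2←0x25
2: ✓ MOVVC  r1←0x10
3: ✓ CMP  NZCV=1000
4: ✓ ADDNE  r3←0xe8
5: ✓ MOVCC  r2←0xbe
6: ✓ CMP  NZCV=1000
7: ✓ MOVNE  r3←0x74
8: ✓ MOVLT  r0←0x30

VAL = 0xbe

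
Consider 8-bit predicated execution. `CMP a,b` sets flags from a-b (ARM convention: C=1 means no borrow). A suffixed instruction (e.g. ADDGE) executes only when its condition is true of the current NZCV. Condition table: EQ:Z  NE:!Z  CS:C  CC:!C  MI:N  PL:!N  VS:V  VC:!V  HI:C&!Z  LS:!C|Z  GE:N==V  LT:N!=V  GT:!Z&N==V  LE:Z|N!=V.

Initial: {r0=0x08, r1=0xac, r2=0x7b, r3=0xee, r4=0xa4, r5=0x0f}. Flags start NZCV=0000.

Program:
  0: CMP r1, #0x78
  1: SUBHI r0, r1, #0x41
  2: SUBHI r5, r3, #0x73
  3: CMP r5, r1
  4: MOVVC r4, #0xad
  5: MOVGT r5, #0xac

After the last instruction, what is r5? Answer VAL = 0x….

VAL = 0xac

[0] flags=0011 → (cmp)
[1] flags=0011 HI?T → r0=0x6b
[2] flags=0011 HI?T → r5=0x7b
[3] flags=1001 → (cmp)
[4] flags=1001 VC?F → skip
[5] flags=1001 GT?T → r5=0xac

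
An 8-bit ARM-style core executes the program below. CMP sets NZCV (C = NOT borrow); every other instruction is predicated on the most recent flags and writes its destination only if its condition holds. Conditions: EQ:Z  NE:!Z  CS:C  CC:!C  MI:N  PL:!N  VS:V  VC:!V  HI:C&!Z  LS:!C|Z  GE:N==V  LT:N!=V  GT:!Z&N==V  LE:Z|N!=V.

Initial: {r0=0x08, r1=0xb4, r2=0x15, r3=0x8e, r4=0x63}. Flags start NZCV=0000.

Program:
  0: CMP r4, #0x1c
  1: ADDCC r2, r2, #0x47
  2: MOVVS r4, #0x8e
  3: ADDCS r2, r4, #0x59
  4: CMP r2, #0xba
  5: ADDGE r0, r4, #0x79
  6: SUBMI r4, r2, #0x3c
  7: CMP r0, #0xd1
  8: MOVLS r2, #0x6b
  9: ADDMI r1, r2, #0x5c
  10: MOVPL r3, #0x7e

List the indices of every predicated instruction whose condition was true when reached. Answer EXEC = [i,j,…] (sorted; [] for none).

EXEC = [3,5,10]

0: ✓ CMP  NZCV=0010
1: · ADDCC
2: · MOVVS
3: ✓ ADDCS  r2←0xbc
4: ✓ CMP  NZCV=0010
5: ✓ ADDGE  r0←0xdc
6: · SUBMI
7: ✓ CMP  NZCV=0010
8: · MOVLS
9: · ADDMI
10: ✓ MOVPL  r3←0x7e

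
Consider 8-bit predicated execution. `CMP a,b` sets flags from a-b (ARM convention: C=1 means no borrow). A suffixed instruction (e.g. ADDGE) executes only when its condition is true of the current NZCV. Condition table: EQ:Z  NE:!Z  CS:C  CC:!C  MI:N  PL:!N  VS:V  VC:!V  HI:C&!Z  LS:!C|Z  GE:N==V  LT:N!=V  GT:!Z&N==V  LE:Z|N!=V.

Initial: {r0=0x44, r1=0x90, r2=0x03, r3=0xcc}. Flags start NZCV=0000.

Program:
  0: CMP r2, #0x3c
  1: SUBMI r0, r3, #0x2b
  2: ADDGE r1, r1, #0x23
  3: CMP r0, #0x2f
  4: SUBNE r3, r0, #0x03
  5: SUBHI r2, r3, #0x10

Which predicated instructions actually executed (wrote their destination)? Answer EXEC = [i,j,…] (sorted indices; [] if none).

0: ✓ CMP  NZCV=1000
1: ✓ SUBMI  r0←0xa1
2: · ADDGE
3: ✓ CMP  NZCV=0011
4: ✓ SUBNE  r3←0x9e
5: ✓ SUBHI  r2←0x8e

EXEC = [1,4,5]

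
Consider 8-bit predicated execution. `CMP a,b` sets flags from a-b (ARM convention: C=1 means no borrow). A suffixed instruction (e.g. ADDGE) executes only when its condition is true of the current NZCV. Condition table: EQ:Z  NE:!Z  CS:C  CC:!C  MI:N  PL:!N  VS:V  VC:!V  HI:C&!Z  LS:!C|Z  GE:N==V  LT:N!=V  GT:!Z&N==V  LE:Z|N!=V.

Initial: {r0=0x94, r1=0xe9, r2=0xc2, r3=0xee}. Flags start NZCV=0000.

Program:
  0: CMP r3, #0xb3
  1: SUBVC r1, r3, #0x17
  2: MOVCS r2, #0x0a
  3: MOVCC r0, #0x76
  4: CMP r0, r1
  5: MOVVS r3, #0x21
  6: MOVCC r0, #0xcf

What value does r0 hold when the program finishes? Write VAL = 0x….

0: ✓ CMP  NZCV=0010
1: ✓ SUBVC  r1←0xd7
2: ✓ MOVCS  r2←0x0a
3: · MOVCC
4: ✓ CMP  NZCV=1000
5: · MOVVS
6: ✓ MOVCC  r0←0xcf

VAL = 0xcf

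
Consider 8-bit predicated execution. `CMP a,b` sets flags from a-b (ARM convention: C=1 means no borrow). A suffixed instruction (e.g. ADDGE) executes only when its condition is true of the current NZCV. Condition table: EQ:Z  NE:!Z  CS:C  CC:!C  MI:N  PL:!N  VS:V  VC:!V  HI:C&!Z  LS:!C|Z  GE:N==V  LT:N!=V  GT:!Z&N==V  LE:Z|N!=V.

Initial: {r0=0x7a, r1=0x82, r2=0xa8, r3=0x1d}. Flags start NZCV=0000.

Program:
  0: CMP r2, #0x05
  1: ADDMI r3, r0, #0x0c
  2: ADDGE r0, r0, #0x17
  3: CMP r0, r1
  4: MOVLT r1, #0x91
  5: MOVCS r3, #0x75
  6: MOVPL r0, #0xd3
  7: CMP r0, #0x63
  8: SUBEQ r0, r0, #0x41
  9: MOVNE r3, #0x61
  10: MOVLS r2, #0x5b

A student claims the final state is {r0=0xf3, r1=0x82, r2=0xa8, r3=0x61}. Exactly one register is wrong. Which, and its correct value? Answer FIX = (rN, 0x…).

0: ✓ CMP  NZCV=1010
1: ✓ ADDMI  r3←0x86
2: · ADDGE
3: ✓ CMP  NZCV=1001
4: · MOVLT
5: · MOVCS
6: · MOVPL
7: ✓ CMP  NZCV=0010
8: · SUBEQ
9: ✓ MOVNE  r3←0x61
10: · MOVLS

FIX = (r0, 0x7a)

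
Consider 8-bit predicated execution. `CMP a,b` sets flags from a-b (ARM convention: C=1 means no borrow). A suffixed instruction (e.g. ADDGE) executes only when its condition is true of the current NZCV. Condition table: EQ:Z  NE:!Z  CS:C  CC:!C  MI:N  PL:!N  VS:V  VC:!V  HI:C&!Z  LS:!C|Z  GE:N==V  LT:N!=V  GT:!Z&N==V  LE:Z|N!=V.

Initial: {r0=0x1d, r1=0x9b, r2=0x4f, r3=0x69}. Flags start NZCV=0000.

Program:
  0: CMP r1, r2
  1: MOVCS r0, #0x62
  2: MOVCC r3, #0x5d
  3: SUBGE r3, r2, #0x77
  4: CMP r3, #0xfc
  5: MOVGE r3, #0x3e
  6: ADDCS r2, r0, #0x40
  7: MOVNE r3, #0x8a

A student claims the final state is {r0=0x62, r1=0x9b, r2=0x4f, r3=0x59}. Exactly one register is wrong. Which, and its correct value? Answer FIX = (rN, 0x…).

[0] flags=0011 → (cmp)
[1] flags=0011 CS?T → r0=0x62
[2] flags=0011 CC?F → skip
[3] flags=0011 GE?F → skip
[4] flags=0000 → (cmp)
[5] flags=0000 GE?T → r3=0x3e
[6] flags=0000 CS?F → skip
[7] flags=0000 NE?T → r3=0x8a

FIX = (r3, 0x8a)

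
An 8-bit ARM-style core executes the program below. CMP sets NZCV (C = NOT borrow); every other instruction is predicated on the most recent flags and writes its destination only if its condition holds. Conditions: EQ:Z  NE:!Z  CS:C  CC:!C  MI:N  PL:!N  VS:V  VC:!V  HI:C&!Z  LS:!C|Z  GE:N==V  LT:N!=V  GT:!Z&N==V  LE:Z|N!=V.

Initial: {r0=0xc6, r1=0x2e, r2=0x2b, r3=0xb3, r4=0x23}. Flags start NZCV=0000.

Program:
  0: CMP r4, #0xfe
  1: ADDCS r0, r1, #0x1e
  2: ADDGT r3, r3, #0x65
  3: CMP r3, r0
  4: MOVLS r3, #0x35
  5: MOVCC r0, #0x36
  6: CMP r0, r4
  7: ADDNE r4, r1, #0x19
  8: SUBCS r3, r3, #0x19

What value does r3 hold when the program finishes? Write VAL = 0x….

VAL = 0x1c

0: ✓ CMP  NZCV=0000
1: · ADDCS
2: ✓ ADDGT  r3←0x18
3: ✓ CMP  NZCV=0000
4: ✓ MOVLS  r3←0x35
5: ✓ MOVCC  r0←0x36
6: ✓ CMP  NZCV=0010
7: ✓ ADDNE  r4←0x47
8: ✓ SUBCS  r3←0x1c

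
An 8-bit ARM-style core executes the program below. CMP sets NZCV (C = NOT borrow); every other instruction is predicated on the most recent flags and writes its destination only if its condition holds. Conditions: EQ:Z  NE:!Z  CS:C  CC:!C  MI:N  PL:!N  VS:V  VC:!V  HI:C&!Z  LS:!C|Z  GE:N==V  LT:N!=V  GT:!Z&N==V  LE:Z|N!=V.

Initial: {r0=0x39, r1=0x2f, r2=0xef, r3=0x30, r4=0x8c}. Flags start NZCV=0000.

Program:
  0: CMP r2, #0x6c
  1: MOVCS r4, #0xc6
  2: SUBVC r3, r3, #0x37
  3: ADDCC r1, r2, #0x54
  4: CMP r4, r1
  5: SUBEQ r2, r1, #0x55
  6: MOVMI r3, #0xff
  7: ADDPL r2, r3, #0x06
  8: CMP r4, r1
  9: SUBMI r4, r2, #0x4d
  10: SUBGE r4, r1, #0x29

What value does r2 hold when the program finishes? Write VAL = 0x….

VAL = 0xef

[0] flags=1010 → (cmp)
[1] flags=1010 CS?T → r4=0xc6
[2] flags=1010 VC?T → r3=0xf9
[3] flags=1010 CC?F → skip
[4] flags=1010 → (cmp)
[5] flags=1010 EQ?F → skip
[6] flags=1010 MI?T → r3=0xff
[7] flags=1010 PL?F → skip
[8] flags=1010 → (cmp)
[9] flags=1010 MI?T → r4=0xa2
[10] flags=1010 GE?F → skip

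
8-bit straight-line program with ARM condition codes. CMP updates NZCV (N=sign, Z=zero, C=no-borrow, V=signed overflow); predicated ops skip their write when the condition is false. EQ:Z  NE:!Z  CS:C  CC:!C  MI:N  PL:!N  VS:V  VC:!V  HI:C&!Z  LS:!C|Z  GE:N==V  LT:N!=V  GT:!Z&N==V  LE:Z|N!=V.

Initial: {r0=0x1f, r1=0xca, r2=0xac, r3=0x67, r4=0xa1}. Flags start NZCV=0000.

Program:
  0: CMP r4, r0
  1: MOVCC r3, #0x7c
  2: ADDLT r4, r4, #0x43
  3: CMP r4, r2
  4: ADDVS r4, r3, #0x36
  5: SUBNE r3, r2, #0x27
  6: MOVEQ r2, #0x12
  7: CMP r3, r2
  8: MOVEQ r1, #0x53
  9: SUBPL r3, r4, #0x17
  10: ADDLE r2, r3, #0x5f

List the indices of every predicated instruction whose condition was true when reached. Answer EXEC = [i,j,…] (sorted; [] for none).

EXEC = [2,5,10]

0: ✓ CMP  NZCV=1010
1: · MOVCC
2: ✓ ADDLT  r4←0xe4
3: ✓ CMP  NZCV=0010
4: · ADDVS
5: ✓ SUBNE  r3←0x85
6: · MOVEQ
7: ✓ CMP  NZCV=1000
8: · MOVEQ
9: · SUBPL
10: ✓ ADDLE  r2←0xe4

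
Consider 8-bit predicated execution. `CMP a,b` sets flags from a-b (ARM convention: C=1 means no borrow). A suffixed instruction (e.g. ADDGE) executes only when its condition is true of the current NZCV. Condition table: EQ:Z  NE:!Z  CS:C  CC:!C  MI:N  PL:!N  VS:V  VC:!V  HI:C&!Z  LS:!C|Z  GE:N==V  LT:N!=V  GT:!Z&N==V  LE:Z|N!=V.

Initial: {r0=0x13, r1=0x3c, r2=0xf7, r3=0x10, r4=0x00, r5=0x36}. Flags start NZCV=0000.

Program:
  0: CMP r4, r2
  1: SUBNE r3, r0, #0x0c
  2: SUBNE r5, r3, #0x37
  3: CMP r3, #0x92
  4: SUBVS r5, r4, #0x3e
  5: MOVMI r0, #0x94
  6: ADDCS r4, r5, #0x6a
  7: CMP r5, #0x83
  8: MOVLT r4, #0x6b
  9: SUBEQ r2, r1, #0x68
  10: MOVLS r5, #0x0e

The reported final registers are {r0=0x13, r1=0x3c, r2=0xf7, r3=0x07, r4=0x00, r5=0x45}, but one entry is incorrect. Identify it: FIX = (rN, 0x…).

0: ✓ CMP  NZCV=0000
1: ✓ SUBNE  r3←0x07
2: ✓ SUBNE  r5←0xd0
3: ✓ CMP  NZCV=0000
4: · SUBVS
5: · MOVMI
6: · ADDCS
7: ✓ CMP  NZCV=0010
8: · MOVLT
9: · SUBEQ
10: · MOVLS

FIX = (r5, 0xd0)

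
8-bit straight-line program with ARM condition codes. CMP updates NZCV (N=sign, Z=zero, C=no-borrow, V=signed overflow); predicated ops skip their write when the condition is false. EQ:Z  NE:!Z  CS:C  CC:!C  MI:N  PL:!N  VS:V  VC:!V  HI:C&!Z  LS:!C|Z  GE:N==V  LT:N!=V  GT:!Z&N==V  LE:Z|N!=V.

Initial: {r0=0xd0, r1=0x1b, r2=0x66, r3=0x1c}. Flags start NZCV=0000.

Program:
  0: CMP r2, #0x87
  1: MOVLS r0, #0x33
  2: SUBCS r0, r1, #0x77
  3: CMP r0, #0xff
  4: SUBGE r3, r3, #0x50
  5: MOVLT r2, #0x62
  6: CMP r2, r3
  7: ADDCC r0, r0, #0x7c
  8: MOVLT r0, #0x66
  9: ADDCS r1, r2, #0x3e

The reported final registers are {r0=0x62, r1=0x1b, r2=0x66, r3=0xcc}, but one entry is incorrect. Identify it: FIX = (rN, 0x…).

0: ✓ CMP  NZCV=1001
1: ✓ MOVLS  r0←0x33
2: · SUBCS
3: ✓ CMP  NZCV=0000
4: ✓ SUBGE  r3←0xcc
5: · MOVLT
6: ✓ CMP  NZCV=1001
7: ✓ ADDCC  r0←0xaf
8: · MOVLT
9: · ADDCS

FIX = (r0, 0xaf)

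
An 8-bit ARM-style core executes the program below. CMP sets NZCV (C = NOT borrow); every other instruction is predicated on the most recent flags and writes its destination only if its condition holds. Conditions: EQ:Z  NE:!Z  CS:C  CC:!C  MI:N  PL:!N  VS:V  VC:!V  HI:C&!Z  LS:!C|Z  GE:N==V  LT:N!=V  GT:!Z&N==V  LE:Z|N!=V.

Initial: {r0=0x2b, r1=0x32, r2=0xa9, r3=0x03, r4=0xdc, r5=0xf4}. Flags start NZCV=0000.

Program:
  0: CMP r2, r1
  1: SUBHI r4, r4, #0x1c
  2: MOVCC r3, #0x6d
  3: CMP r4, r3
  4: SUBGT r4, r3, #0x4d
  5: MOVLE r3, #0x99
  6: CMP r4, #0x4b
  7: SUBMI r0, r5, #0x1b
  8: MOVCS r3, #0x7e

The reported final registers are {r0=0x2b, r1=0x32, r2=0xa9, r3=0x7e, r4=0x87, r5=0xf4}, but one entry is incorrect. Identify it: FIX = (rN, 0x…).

FIX = (r4, 0xc0)

[0] flags=0011 → (cmp)
[1] flags=0011 HI?T → r4=0xc0
[2] flags=0011 CC?F → skip
[3] flags=1010 → (cmp)
[4] flags=1010 GT?F → skip
[5] flags=1010 LE?T → r3=0x99
[6] flags=0011 → (cmp)
[7] flags=0011 MI?F → skip
[8] flags=0011 CS?T → r3=0x7e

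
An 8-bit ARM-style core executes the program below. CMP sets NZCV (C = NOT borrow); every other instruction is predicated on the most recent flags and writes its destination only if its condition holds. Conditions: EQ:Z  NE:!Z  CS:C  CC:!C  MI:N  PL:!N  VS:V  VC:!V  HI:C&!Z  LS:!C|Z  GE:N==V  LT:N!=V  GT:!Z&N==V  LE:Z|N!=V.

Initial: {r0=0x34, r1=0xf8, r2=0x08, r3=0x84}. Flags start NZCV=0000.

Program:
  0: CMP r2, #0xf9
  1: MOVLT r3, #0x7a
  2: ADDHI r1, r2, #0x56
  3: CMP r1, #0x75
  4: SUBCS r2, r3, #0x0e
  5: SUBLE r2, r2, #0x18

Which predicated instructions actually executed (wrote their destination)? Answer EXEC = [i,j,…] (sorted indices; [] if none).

EXEC = [4,5]

0: ✓ CMP  NZCV=0000
1: · MOVLT
2: · ADDHI
3: ✓ CMP  NZCV=1010
4: ✓ SUBCS  r2←0x76
5: ✓ SUBLE  r2←0x5e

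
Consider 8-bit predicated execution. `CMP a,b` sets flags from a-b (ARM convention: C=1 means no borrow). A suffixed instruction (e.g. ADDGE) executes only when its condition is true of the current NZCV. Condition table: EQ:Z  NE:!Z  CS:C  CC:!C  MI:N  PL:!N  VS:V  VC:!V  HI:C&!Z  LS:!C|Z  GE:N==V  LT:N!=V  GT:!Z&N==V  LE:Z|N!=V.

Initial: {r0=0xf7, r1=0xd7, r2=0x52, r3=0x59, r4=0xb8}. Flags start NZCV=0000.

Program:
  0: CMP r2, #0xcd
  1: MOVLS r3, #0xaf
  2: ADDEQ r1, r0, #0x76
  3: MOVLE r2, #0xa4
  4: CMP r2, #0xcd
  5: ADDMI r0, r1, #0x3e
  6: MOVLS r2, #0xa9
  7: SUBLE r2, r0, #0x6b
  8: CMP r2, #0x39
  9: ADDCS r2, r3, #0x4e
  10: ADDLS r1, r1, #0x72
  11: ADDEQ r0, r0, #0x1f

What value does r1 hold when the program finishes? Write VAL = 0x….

VAL = 0xd7

0: ✓ CMP  NZCV=1001
1: ✓ MOVLS  r3←0xaf
2: · ADDEQ
3: · MOVLE
4: ✓ CMP  NZCV=1001
5: ✓ ADDMI  r0←0x15
6: ✓ MOVLS  r2←0xa9
7: · SUBLE
8: ✓ CMP  NZCV=0011
9: ✓ ADDCS  r2←0xfd
10: · ADDLS
11: · ADDEQ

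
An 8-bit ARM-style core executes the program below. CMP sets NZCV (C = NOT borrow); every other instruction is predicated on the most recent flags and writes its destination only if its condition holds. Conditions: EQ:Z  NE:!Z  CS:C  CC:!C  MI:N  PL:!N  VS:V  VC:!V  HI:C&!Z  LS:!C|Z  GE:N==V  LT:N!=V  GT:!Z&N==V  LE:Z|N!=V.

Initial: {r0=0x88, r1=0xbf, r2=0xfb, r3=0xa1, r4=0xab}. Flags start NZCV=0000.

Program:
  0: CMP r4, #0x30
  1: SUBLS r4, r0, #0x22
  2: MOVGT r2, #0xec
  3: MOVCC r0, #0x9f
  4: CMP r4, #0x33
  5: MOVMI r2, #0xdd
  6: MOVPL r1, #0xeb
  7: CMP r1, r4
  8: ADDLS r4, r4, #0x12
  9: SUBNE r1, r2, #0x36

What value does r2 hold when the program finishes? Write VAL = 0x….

0: ✓ CMP  NZCV=0011
1: · SUBLS
2: · MOVGT
3: · MOVCC
4: ✓ CMP  NZCV=0011
5: · MOVMI
6: ✓ MOVPL  r1←0xeb
7: ✓ CMP  NZCV=0010
8: · ADDLS
9: ✓ SUBNE  r1←0xc5

VAL = 0xfb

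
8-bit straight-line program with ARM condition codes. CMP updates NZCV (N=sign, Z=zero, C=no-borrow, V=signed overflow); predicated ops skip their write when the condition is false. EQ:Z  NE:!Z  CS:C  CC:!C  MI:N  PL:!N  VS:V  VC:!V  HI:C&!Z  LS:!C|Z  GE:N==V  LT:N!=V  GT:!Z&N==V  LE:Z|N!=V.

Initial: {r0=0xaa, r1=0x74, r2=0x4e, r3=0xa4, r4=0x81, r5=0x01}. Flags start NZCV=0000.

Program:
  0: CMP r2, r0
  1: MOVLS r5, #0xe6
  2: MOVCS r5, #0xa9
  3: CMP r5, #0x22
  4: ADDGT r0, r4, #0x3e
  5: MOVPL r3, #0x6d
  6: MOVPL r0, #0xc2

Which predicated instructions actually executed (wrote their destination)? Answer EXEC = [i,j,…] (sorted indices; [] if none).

EXEC = [1]

[0] flags=1001 → (cmp)
[1] flags=1001 LS?T → r5=0xe6
[2] flags=1001 CS?F → skip
[3] flags=1010 → (cmp)
[4] flags=1010 GT?F → skip
[5] flags=1010 PL?F → skip
[6] flags=1010 PL?F → skip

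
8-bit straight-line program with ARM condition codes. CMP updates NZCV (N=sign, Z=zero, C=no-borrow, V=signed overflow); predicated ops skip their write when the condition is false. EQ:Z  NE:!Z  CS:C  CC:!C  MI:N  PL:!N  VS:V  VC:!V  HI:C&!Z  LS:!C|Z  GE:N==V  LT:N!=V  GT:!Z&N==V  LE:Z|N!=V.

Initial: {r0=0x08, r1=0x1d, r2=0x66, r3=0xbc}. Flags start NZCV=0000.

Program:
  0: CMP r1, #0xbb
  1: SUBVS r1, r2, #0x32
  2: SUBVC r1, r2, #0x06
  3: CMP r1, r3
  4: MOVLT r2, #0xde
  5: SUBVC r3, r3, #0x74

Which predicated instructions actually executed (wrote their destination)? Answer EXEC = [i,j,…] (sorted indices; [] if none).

EXEC = [2]

0: ✓ CMP  NZCV=0000
1: · SUBVS
2: ✓ SUBVC  r1←0x60
3: ✓ CMP  NZCV=1001
4: · MOVLT
5: · SUBVC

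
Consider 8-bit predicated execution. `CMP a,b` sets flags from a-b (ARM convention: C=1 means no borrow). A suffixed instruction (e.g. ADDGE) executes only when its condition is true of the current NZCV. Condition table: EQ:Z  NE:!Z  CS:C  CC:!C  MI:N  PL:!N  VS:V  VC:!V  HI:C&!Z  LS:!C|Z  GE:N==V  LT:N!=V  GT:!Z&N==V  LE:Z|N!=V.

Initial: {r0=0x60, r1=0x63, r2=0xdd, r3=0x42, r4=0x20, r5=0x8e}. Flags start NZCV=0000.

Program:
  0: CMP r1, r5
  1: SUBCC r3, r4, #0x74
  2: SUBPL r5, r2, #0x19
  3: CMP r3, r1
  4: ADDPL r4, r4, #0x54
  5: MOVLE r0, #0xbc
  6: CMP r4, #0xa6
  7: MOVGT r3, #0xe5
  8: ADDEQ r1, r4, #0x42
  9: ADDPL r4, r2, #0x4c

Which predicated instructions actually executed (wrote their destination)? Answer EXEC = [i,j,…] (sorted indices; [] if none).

EXEC = [1,4,5,7]

0: ✓ CMP  NZCV=1001
1: ✓ SUBCC  r3←0xac
2: · SUBPL
3: ✓ CMP  NZCV=0011
4: ✓ ADDPL  r4←0x74
5: ✓ MOVLE  r0←0xbc
6: ✓ CMP  NZCV=1001
7: ✓ MOVGT  r3←0xe5
8: · ADDEQ
9: · ADDPL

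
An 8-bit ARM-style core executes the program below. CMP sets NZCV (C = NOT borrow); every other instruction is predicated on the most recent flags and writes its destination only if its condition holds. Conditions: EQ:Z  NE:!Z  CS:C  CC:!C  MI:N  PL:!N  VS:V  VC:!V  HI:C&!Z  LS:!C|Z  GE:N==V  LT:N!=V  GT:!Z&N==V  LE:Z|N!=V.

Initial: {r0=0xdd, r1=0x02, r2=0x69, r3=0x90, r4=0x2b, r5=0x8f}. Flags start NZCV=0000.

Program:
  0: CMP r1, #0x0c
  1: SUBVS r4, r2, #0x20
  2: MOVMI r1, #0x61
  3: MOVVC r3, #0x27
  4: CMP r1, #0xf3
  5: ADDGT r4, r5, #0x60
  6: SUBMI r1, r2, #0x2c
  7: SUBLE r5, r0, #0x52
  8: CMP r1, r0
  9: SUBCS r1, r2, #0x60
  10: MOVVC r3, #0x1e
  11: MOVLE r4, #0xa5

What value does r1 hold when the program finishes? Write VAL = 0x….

[0] flags=1000 → (cmp)
[1] flags=1000 VS?F → skip
[2] flags=1000 MI?T → r1=0x61
[3] flags=1000 VC?T → r3=0x27
[4] flags=0000 → (cmp)
[5] flags=0000 GT?T → r4=0xef
[6] flags=0000 MI?F → skip
[7] flags=0000 LE?F → skip
[8] flags=1001 → (cmp)
[9] flags=1001 CS?F → skip
[10] flags=1001 VC?F → skip
[11] flags=1001 LE?F → skip

VAL = 0x61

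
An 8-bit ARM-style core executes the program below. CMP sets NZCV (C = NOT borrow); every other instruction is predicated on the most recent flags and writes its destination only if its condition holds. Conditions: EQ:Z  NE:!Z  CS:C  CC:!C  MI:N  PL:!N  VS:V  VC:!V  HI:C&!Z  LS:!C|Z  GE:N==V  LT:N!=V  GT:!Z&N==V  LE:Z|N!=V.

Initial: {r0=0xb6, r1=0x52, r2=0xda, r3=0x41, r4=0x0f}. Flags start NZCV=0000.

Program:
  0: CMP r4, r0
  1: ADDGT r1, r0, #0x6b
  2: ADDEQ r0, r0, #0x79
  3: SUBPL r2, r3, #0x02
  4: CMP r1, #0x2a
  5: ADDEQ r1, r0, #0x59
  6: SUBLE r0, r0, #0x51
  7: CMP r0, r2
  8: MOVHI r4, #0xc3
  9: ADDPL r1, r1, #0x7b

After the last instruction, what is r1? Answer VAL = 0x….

0: ✓ CMP  NZCV=0000
1: ✓ ADDGT  r1←0x21
2: · ADDEQ
3: ✓ SUBPL  r2←0x3f
4: ✓ CMP  NZCV=1000
5: · ADDEQ
6: ✓ SUBLE  r0←0x65
7: ✓ CMP  NZCV=0010
8: ✓ MOVHI  r4←0xc3
9: ✓ ADDPL  r1←0x9c

VAL = 0x9c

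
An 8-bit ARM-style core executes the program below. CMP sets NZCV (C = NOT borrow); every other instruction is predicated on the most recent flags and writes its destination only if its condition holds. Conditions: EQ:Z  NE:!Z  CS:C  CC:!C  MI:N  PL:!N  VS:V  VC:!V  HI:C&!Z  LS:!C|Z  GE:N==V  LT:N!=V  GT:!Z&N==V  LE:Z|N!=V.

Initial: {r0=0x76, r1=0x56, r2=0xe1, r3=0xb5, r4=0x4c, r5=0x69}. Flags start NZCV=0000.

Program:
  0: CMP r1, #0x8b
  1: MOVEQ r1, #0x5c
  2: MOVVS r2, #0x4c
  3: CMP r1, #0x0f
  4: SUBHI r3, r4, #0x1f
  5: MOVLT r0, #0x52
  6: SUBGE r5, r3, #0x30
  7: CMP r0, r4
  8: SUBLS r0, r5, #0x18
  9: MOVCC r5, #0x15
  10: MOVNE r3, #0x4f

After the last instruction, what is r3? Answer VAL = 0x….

VAL = 0x4f

[0] flags=1001 → (cmp)
[1] flags=1001 EQ?F → skip
[2] flags=1001 VS?T → r2=0x4c
[3] flags=0010 → (cmp)
[4] flags=0010 HI?T → r3=0x2d
[5] flags=0010 LT?F → skip
[6] flags=0010 GE?T → r5=0xfd
[7] flags=0010 → (cmp)
[8] flags=0010 LS?F → skip
[9] flags=0010 CC?F → skip
[10] flags=0010 NE?T → r3=0x4f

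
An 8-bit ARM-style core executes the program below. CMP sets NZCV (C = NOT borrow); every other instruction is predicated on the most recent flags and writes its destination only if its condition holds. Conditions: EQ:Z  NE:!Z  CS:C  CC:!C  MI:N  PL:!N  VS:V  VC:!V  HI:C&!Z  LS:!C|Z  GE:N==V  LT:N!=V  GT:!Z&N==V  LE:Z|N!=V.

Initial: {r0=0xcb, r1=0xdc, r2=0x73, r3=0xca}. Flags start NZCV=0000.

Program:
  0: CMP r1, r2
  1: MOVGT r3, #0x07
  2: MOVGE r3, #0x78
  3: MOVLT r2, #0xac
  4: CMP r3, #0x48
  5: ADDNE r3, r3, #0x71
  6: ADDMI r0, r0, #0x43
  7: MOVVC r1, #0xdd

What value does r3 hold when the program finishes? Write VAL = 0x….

[0] flags=0011 → (cmp)
[1] flags=0011 GT?F → skip
[2] flags=0011 GE?F → skip
[3] flags=0011 LT?T → r2=0xac
[4] flags=1010 → (cmp)
[5] flags=1010 NE?T → r3=0x3b
[6] flags=1010 MI?T → r0=0x0e
[7] flags=1010 VC?T → r1=0xdd

VAL = 0x3b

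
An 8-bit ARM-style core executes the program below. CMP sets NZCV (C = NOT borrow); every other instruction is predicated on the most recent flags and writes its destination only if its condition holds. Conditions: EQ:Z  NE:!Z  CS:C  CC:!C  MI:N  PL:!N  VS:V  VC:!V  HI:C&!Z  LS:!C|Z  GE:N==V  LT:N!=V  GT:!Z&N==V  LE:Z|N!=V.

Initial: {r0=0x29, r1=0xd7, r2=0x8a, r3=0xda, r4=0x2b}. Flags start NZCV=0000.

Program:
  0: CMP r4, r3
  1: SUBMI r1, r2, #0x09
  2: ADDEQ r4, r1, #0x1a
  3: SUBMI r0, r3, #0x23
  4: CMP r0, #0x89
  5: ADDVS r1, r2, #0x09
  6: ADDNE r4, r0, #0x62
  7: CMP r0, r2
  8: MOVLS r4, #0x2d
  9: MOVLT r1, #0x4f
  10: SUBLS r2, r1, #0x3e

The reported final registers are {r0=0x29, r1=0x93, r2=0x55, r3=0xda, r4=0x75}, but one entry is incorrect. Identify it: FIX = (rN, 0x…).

FIX = (r4, 0x2d)

0: ✓ CMP  NZCV=0000
1: · SUBMI
2: · ADDEQ
3: · SUBMI
4: ✓ CMP  NZCV=1001
5: ✓ ADDVS  r1←0x93
6: ✓ ADDNE  r4←0x8b
7: ✓ CMP  NZCV=1001
8: ✓ MOVLS  r4←0x2d
9: · MOVLT
10: ✓ SUBLS  r2←0x55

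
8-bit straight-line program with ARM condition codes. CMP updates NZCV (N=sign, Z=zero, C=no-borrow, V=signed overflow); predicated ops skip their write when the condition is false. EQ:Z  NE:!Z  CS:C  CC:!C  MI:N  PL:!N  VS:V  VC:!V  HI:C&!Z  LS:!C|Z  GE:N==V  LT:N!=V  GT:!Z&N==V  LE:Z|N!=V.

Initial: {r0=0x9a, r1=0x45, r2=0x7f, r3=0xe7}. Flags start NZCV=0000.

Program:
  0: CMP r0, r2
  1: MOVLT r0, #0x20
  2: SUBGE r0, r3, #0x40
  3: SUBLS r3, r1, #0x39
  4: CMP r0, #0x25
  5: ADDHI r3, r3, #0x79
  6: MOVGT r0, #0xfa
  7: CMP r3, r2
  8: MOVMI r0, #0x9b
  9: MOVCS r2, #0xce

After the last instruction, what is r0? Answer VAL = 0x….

VAL = 0x20

0: ✓ CMP  NZCV=0011
1: ✓ MOVLT  r0←0x20
2: · SUBGE
3: · SUBLS
4: ✓ CMP  NZCV=1000
5: · ADDHI
6: · MOVGT
7: ✓ CMP  NZCV=0011
8: · MOVMI
9: ✓ MOVCS  r2←0xce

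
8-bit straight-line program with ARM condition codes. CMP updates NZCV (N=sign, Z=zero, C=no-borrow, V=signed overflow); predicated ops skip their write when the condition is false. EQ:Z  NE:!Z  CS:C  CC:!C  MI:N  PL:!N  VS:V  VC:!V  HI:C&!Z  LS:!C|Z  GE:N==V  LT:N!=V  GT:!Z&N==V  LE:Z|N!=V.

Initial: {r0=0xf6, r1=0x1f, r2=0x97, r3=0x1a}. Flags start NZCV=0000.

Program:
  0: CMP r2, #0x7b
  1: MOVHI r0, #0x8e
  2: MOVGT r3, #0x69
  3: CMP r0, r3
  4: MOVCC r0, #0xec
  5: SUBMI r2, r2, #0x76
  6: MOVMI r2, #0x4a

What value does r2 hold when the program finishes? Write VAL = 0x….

VAL = 0x97

[0] flags=0011 → (cmp)
[1] flags=0011 HI?T → r0=0x8e
[2] flags=0011 GT?F → skip
[3] flags=0011 → (cmp)
[4] flags=0011 CC?F → skip
[5] flags=0011 MI?F → skip
[6] flags=0011 MI?F → skip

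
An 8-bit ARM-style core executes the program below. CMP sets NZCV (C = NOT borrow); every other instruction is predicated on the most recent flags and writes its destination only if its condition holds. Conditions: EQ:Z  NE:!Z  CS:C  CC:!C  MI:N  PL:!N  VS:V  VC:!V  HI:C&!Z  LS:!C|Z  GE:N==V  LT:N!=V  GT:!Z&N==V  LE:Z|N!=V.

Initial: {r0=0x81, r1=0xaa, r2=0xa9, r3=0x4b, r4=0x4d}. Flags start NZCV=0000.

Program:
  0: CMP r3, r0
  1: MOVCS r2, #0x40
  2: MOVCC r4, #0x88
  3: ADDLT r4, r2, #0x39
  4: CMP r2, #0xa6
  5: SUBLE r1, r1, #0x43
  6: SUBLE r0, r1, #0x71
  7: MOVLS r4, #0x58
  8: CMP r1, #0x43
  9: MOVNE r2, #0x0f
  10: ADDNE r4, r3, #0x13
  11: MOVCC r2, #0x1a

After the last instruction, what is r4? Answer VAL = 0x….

0: ✓ CMP  NZCV=1001
1: · MOVCS
2: ✓ MOVCC  r4←0x88
3: · ADDLT
4: ✓ CMP  NZCV=0010
5: · SUBLE
6: · SUBLE
7: · MOVLS
8: ✓ CMP  NZCV=0011
9: ✓ MOVNE  r2←0x0f
10: ✓ ADDNE  r4←0x5e
11: · MOVCC

VAL = 0x5e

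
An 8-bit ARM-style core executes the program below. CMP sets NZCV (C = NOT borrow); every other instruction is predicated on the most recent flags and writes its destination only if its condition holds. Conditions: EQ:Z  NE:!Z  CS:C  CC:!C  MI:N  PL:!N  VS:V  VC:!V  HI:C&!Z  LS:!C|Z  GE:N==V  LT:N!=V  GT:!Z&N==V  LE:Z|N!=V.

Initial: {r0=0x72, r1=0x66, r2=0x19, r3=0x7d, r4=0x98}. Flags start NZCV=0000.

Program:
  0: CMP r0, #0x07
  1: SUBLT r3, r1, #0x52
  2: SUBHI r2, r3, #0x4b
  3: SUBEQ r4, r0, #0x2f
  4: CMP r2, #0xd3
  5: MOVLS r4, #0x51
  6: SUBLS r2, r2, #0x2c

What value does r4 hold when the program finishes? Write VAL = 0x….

[0] flags=0010 → (cmp)
[1] flags=0010 LT?F → skip
[2] flags=0010 HI?T → r2=0x32
[3] flags=0010 EQ?F → skip
[4] flags=0000 → (cmp)
[5] flags=0000 LS?T → r4=0x51
[6] flags=0000 LS?T → r2=0x06

VAL = 0x51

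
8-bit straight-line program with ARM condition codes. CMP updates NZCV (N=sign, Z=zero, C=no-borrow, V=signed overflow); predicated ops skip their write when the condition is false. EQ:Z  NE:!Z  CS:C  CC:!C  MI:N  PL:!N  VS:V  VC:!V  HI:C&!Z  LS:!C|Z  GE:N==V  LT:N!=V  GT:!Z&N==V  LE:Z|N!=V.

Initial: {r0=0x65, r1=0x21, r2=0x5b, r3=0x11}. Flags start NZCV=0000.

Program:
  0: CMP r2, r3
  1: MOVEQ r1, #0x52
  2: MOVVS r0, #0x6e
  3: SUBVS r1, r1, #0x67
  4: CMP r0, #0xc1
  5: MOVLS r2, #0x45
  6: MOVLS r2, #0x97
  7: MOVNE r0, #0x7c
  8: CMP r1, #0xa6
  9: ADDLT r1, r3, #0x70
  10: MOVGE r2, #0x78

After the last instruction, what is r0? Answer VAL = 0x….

[0] flags=0010 → (cmp)
[1] flags=0010 EQ?F → skip
[2] flags=0010 VS?F → skip
[3] flags=0010 VS?F → skip
[4] flags=1001 → (cmp)
[5] flags=1001 LS?T → r2=0x45
[6] flags=1001 LS?T → r2=0x97
[7] flags=1001 NE?T → r0=0x7c
[8] flags=0000 → (cmp)
[9] flags=0000 LT?F → skip
[10] flags=0000 GE?T → r2=0x78

VAL = 0x7c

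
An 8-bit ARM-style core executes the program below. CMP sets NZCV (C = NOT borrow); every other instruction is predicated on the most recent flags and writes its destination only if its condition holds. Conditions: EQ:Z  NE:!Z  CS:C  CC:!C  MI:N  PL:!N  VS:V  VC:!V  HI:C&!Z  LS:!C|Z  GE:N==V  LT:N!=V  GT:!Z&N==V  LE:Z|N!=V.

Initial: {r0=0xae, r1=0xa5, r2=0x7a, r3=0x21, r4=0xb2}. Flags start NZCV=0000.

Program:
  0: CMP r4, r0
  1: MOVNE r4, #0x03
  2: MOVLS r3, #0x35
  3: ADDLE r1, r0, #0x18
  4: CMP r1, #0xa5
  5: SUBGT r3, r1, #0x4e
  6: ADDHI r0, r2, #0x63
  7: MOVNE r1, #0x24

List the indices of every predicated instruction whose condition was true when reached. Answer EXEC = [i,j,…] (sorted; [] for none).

0: ✓ CMP  NZCV=0010
1: ✓ MOVNE  r4←0x03
2: · MOVLS
3: · ADDLE
4: ✓ CMP  NZCV=0110
5: · SUBGT
6: · ADDHI
7: · MOVNE

EXEC = [1]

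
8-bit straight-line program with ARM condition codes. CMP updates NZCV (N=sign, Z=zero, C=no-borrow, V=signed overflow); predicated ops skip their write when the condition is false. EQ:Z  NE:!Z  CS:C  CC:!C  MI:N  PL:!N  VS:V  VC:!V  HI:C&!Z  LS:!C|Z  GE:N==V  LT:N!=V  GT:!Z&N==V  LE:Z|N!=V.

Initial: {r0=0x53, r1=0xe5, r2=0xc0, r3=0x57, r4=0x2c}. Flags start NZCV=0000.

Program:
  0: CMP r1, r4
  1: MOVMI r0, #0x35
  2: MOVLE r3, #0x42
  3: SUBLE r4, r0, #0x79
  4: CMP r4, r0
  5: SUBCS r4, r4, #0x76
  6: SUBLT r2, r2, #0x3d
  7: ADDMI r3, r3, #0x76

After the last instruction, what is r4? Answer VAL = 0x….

VAL = 0x46

0: ✓ CMP  NZCV=1010
1: ✓ MOVMI  r0←0x35
2: ✓ MOVLE  r3←0x42
3: ✓ SUBLE  r4←0xbc
4: ✓ CMP  NZCV=1010
5: ✓ SUBCS  r4←0x46
6: ✓ SUBLT  r2←0x83
7: ✓ ADDMI  r3←0xb8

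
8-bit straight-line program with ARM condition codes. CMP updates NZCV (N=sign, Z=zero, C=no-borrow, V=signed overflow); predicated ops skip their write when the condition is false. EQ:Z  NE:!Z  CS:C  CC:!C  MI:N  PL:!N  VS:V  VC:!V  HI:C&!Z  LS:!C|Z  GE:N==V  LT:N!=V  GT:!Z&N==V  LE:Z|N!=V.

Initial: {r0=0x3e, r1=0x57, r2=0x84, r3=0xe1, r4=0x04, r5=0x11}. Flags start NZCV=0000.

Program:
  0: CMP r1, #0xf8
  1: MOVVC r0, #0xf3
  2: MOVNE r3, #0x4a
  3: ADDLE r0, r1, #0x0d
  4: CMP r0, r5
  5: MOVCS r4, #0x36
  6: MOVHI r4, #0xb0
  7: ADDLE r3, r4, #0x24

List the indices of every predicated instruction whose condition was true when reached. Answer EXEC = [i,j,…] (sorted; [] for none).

EXEC = [1,2,5,6,7]

[0] flags=0000 → (cmp)
[1] flags=0000 VC?T → r0=0xf3
[2] flags=0000 NE?T → r3=0x4a
[3] flags=0000 LE?F → skip
[4] flags=1010 → (cmp)
[5] flags=1010 CS?T → r4=0x36
[6] flags=1010 HI?T → r4=0xb0
[7] flags=1010 LE?T → r3=0xd4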